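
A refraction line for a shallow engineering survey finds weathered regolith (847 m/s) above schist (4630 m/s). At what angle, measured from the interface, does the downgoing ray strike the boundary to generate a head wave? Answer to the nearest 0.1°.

79.5°

Critical incidence: sin θ_c = V₁/V₂ = 847/4630 = 0.1829.
θ_c = arcsin 0.1829 = 10.54°.
Measured from the interface: 90° − 10.54° = 79.46°.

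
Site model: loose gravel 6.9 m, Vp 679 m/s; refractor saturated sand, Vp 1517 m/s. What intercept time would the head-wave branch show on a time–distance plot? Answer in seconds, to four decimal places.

0.0182 s

tᵢ = 2h·√(V₂²−V₁²)/(V₁V₂).
√(V₂²−V₁²) = √(1517²−679²) = 1356.6 m/s.
tᵢ = 2·6.9·1356.6/(679·1517) = 0.01817 s.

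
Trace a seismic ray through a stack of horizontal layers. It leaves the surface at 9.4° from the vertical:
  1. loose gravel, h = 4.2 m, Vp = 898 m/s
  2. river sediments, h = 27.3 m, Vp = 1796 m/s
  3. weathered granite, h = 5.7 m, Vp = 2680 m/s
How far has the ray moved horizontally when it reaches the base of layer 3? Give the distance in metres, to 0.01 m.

Apply Snell's law at each interface; in layer i the horizontal offset is hᵢ·tan θᵢ.
Layer 1: θ = 9.40°; offset = 4.2·tan 9.40° = 0.6953 m.
Layer 2: sin θ = 1796·sin 9.4°/898 = 0.3267, θ = 19.07°; offset = 27.3·tan 19.07° = 9.4352 m.
Layer 3: sin θ = 2680·sin 9.4°/898 = 0.4874, θ = 29.17°; offset = 5.7·tan 29.17° = 3.1820 m.
Total horizontal offset = 13.3124 m.

13.31 m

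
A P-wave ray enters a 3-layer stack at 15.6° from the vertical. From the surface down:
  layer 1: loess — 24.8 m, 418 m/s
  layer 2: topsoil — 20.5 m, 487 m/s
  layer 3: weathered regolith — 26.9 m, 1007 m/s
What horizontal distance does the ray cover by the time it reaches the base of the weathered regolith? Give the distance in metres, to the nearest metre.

p = sin θ₁/V₁ = sin 15.6°/418 = 6.4335e-04 s/m is conserved through the stack.
Layer 1: θ = 15.60°; offset = 24.8·tan 15.60° = 6.924 m.
Layer 2: sin θ = p·487 = 0.3133 → θ = 18.26°; offset = 20.5·tan 18.26° = 6.763 m.
Layer 3: sin θ = p·1007 = 0.6479 → θ = 40.38°; offset = 26.9·tan 40.38° = 22.877 m.
Σ offsets = 36.565 m.

37 m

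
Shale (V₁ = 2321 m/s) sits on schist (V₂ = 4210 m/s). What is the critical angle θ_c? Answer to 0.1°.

At critical incidence the refracted ray runs along the interface (θ₂ = 90°), so sin θ_c = V₁/V₂.
θ_c = arcsin(2321/4210) = arcsin 0.5513 = 33.46°.

33.5°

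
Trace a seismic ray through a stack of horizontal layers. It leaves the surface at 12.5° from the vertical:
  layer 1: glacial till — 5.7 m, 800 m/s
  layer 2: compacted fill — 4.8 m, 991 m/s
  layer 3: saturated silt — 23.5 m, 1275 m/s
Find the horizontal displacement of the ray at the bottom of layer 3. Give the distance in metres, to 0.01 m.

p = sin θ₁/V₁ = sin 12.5°/800 = 2.7055e-04 s/m is conserved through the stack.
Layer 1: θ = 12.50°; offset = 5.7·tan 12.50° = 1.2637 m.
Layer 2: sin θ = p·991 = 0.2681 → θ = 15.55°; offset = 4.8·tan 15.55° = 1.3359 m.
Layer 3: sin θ = p·1275 = 0.3450 → θ = 20.18°; offset = 23.5·tan 20.18° = 8.6364 m.
Σ offsets = 11.2360 m.

11.24 m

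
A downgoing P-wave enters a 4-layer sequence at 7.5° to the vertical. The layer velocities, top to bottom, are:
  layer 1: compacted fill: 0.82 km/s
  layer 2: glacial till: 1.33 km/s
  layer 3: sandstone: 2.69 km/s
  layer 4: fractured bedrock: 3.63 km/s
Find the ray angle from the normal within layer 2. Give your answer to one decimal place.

Ray parameter p = sin 7.5° / 0.82 = 1.5918e-01 s/km.
sin θ_2 = p·V_2 = 1.5918e-01 × 1.33 = 0.2117.
θ_2 = 12.22° from the vertical.

12.2°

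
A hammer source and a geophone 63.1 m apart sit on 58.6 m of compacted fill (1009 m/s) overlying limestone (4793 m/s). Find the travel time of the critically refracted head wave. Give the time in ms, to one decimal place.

126.7 ms

t = x/V₂ + 2h·√(V₂²−V₁²)/(V₁V₂).
√(V₂²−V₁²) = √(4793²−1009²) = 4685.6 m/s; delay term = 2·58.6·4685.6/(1009·4793) = 0.11355 s.
t = 63.1/4793 + 0.11355 = 0.12672 s.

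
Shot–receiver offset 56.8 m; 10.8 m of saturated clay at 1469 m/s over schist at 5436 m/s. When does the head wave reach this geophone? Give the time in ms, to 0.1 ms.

θ_c = arcsin(V₁/V₂) = arcsin(1469/5436) = 15.68°, cos θ_c = 0.9628.
Intercept time tᵢ = 2h cos θ_c / V₁ = 2·10.8·0.9628/1469 = 0.01416 s.
t = x/V₂ + tᵢ = 56.8/5436 + 0.01416 = 0.02461 s.

24.6 ms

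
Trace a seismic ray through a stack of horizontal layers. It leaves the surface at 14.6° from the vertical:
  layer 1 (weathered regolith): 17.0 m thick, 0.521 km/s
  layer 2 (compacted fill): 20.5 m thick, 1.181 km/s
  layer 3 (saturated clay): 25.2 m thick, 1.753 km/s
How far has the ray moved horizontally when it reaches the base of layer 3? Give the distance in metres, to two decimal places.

59.04 m

Apply Snell's law at each interface; in layer i the horizontal offset is hᵢ·tan θᵢ.
Layer 1: θ = 14.60°; offset = 17.0·tan 14.60° = 4.4282 m.
Layer 2: sin θ = 1.181·sin 14.6°/0.521 = 0.5714, θ = 34.85°; offset = 20.5·tan 34.85° = 14.2729 m.
Layer 3: sin θ = 1.753·sin 14.6°/0.521 = 0.8481, θ = 58.01°; offset = 25.2·tan 58.01° = 40.3429 m.
Total horizontal offset = 59.0440 m.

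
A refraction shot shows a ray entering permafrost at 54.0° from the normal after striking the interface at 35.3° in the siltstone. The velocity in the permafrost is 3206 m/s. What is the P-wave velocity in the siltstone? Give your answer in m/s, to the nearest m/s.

sin 35.3° = 0.5779; sin 54.0° = 0.8090.
V₁ = V₂·(sin θ₁/sin θ₂) = 3206·(0.5779/0.8090) = 2289.95 m/s.

2290 m/s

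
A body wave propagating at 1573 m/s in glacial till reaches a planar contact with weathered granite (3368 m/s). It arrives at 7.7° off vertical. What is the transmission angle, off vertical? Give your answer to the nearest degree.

Snell's law: sin θ₂ = (V₂/V₁)·sin θ₁ = (3368/1573)·sin 7.7° = 0.2869.
θ₂ = sin⁻¹(0.2869) = 16.67° (from vertical).

17°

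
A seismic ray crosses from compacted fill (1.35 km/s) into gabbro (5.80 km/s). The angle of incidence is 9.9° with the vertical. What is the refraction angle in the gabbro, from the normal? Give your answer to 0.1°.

Snell's law: sin θ₂ = (V₂/V₁)·sin θ₁ = (5.80/1.35)·sin 9.9° = 0.7387.
θ₂ = sin⁻¹(0.7387) = 47.62° (from vertical).

47.6°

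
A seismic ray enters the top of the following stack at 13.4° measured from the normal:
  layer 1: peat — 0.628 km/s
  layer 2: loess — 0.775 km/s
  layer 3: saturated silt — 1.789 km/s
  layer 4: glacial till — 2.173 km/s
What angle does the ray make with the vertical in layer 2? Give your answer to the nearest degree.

Ray parameter p = sin 13.4° / 0.628 = 3.6903e-01 s/km.
sin θ_2 = p·V_2 = 3.6903e-01 × 0.775 = 0.2860.
θ_2 = arcsin 0.2860 = 16.62°.

17°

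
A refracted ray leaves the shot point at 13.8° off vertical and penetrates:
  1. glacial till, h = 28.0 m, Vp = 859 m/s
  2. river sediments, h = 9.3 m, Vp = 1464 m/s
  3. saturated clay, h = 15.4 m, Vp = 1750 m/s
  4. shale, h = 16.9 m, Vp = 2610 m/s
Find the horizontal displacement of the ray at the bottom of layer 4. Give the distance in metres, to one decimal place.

37.4 m

Apply Snell's law at each interface; in layer i the horizontal offset is hᵢ·tan θᵢ.
Layer 1: θ = 13.80°; offset = 28.0·tan 13.80° = 6.877 m.
Layer 2: sin θ = 1464·sin 13.8°/859 = 0.4065, θ = 23.99°; offset = 9.3·tan 23.99° = 4.138 m.
Layer 3: sin θ = 1750·sin 13.8°/859 = 0.4860, θ = 29.07°; offset = 15.4·tan 29.07° = 8.563 m.
Layer 4: sin θ = 2610·sin 13.8°/859 = 0.7248, θ = 46.45°; offset = 16.9·tan 46.45° = 17.777 m.
Σ offsets = 37.356 m.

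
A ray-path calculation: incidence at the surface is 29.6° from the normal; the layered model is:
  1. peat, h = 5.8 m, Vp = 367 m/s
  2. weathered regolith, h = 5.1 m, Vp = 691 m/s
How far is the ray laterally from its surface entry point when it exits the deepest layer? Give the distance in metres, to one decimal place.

16.2 m

Apply Snell's law at each interface; in layer i the horizontal offset is hᵢ·tan θᵢ.
Layer 1: θ = 29.60°; offset = 5.8·tan 29.60° = 3.295 m.
Layer 2: sin θ = 691·sin 29.6°/367 = 0.9300, θ = 68.44°; offset = 5.1·tan 68.44° = 12.905 m.
Summing the layer offsets gives 16.200 m.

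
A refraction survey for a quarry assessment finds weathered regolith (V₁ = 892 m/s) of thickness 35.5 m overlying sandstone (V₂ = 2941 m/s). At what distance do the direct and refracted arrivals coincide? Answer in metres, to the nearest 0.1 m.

97.1 m

θ_c = arcsin(892/2941) = 17.66°, so cos θ_c = 0.9529 and tᵢ = 2h cos θ_c/V₁ = 0.0758 s.
At crossover x/V₁ = x/V₂ + tᵢ ⇒ x = tᵢ/(1/V₁ − 1/V₂) = 0.07585/(1.1211e-03 − 3.4002e-04) = 97.11 m.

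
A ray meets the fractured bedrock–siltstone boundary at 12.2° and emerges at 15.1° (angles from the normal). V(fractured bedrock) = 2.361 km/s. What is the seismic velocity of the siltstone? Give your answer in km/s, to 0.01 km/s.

2.91 km/s

Snell's law: sin 12.2°/V₁ = sin 15.1°/V₂.
V₂ = V₁·sin 15.1°/sin 12.2° = 2.361 × 1.2327 = 2.91 km/s.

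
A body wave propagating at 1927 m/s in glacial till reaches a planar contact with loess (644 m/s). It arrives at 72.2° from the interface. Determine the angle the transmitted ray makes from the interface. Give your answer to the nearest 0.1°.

Convert to the normal: θ₁ = 90° − 72.2° = 17.8°.
sin θ₁/V₁ = sin θ₂/V₂ ⇒ sin θ₂ = 644·sin 17.8°/1927 = 644·0.3057/1927 = 0.1022.
θ₂ = sin⁻¹(0.1022) = 5.86° (from vertical).
From the interface: 90° − 5.86° = 84.14°.

84.1°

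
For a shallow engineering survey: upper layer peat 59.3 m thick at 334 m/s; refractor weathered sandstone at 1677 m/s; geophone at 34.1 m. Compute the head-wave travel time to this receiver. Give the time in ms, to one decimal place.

368.3 ms

t = x/V₂ + 2h·√(V₂²−V₁²)/(V₁V₂).
√(V₂²−V₁²) = √(1677²−334²) = 1643.4 m/s; delay term = 2·59.3·1643.4/(334·1677) = 0.34798 s.
t = 34.1/1677 + 0.34798 = 0.36831 s.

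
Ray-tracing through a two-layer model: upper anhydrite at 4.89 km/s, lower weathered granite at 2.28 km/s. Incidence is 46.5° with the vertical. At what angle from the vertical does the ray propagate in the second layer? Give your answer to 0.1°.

19.8°

Snell's law: sin θ₂ = (V₂/V₁)·sin θ₁ = (2.28/4.89)·sin 46.5° = 0.3382.
θ₂ = arcsin 0.3382 = 19.77° from the normal.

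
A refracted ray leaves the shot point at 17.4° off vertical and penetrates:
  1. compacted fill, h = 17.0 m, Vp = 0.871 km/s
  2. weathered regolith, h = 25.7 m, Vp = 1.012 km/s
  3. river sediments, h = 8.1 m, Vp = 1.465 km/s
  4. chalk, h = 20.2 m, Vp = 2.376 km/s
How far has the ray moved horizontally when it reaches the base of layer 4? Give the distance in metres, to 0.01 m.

Ray parameter p = sin 17.4° / 0.871 km/s = 3.4333e-01 s/km.
Layer 1: θ = 17.40°; offset = 17.0·tan 17.40° = 5.3275 m.
Layer 2: sin θ = p·1.012 = 0.3475 → θ = 20.33°; offset = 25.7·tan 20.33° = 9.5228 m.
Layer 3: sin θ = p·1.465 = 0.5030 → θ = 30.20°; offset = 8.1·tan 30.20° = 4.7138 m.
Layer 4: sin θ = p·2.376 = 0.8158 → θ = 54.66°; offset = 20.2·tan 54.66° = 28.4893 m.
Total horizontal offset = 48.0533 m.

48.05 m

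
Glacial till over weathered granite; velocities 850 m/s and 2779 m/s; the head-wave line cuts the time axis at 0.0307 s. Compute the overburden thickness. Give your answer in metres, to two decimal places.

13.70 m

h = tᵢ·V₁·V₂ / (2·√(V₂²−V₁²)).
√(V₂²−V₁²) = √(2779² − 850²) = 2645.8 m/s.
h = 0.0307 s × 850 × 2779 / (2 × 2645.8) = 13.70 m.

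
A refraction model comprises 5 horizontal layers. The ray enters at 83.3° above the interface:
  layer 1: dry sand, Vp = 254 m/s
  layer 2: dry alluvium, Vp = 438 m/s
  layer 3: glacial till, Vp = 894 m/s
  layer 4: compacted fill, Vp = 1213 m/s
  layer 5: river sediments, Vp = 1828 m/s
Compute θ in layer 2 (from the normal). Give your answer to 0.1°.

From the normal: θ₁ = 90° − 83.3° = 6.7°.
Ray parameter p = sin 6.7° / 254 = 4.5933e-04 s/m.
sin θ_2 = p·V_2 = 4.5933e-04 × 438 = 0.2012.
θ_2 = arcsin 0.2012 = 11.61°.

11.6°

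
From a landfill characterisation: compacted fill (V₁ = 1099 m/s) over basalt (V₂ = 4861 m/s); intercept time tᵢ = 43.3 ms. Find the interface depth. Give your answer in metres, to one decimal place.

24.4 m

θ_c = arcsin(1099/4861) = 13.07°; cos θ_c = 0.9741.
tᵢ = 2h cos θ_c/V₁ ⇒ h = tᵢ·V₁/(2 cos θ_c) = 0.0433·1099/(2·0.9741) = 24.43 m.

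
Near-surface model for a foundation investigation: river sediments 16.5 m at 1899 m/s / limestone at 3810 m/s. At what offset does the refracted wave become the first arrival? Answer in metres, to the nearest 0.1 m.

57.0 m

θ_c = arcsin(1899/3810) = 29.90°, so cos θ_c = 0.8669 and tᵢ = 2h cos θ_c/V₁ = 0.0151 s.
At crossover x/V₁ = x/V₂ + tᵢ ⇒ x = tᵢ/(1/V₁ − 1/V₂) = 0.01507/(5.2659e-04 − 2.6247e-04) = 57.04 m.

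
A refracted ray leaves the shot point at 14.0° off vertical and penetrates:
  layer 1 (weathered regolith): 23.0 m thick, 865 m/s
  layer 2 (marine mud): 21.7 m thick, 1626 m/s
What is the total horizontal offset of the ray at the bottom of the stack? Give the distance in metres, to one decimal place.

16.8 m

Apply Snell's law at each interface; in layer i the horizontal offset is hᵢ·tan θᵢ.
Layer 1: θ = 14.00°; offset = 23.0·tan 14.00° = 5.735 m.
Layer 2: sin θ = 1626·sin 14.0°/865 = 0.4548, θ = 27.05°; offset = 21.7·tan 27.05° = 11.080 m.
Σ offsets = 16.815 m.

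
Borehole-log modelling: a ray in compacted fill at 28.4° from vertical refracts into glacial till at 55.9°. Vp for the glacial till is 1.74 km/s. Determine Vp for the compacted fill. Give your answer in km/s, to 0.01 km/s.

1.00 km/s

Snell's law: sin 28.4°/V₁ = sin 55.9°/V₂.
V₁ = V₂·sin 28.4°/sin 55.9° = 1.74 × 0.5744 = 1.00 km/s.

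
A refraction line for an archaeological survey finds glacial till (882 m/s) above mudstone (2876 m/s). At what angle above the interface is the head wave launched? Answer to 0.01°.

72.14°

Critical incidence: sin θ_c = V₁/V₂ = 882/2876 = 0.3067.
θ_c = arcsin 0.3067 = 17.86°.
Measured from the interface: 90° − 17.86° = 72.14°.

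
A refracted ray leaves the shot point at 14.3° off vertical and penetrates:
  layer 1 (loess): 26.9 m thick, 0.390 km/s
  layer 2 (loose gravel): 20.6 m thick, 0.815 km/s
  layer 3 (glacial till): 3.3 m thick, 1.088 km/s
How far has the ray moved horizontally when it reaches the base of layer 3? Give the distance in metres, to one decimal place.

Apply Snell's law at each interface; in layer i the horizontal offset is hᵢ·tan θᵢ.
Layer 1: θ = 14.30°; offset = 26.9·tan 14.30° = 6.857 m.
Layer 2: sin θ = 0.815·sin 14.3°/0.390 = 0.5162, θ = 31.08°; offset = 20.6·tan 31.08° = 12.415 m.
Layer 3: sin θ = 1.088·sin 14.3°/0.390 = 0.6891, θ = 43.56°; offset = 3.3·tan 43.56° = 3.138 m.
Σ offsets = 22.409 m.

22.4 m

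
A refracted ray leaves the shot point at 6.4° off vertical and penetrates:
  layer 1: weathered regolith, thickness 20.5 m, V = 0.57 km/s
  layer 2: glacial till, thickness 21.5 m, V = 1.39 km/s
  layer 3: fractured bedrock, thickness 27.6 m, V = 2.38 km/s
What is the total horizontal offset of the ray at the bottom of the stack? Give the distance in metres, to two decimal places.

22.89 m

Apply Snell's law at each interface; in layer i the horizontal offset is hᵢ·tan θᵢ.
Layer 1: θ = 6.40°; offset = 20.5·tan 6.40° = 2.2994 m.
Layer 2: sin θ = 1.39·sin 6.4°/0.57 = 0.2718, θ = 15.77°; offset = 21.5·tan 15.77° = 6.0730 m.
Layer 3: sin θ = 2.38·sin 6.4°/0.57 = 0.4654, θ = 27.74°; offset = 27.6·tan 27.74° = 14.5138 m.
Σ offsets = 22.8862 m.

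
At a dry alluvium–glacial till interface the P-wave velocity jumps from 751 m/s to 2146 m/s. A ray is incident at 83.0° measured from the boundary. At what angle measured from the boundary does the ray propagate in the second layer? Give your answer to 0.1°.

69.6°

Convert to the normal: θ₁ = 90° − 83.0° = 7.0°.
sin θ₁/V₁ = sin θ₂/V₂ ⇒ sin θ₂ = 2146·sin 7.0°/751 = 2146·0.1219/751 = 0.3482.
θ₂ = sin⁻¹(0.3482) = 20.38° (from vertical).
From the interface: 90° − 20.38° = 69.62°.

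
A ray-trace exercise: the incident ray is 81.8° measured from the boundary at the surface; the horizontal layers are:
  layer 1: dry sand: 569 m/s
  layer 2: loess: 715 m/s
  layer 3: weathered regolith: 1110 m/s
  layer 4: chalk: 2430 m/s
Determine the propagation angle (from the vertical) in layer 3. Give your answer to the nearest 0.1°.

From the normal: θ₁ = 90° − 81.8° = 8.2°.
Snell's law across each interface conserves sin θ / V, so sin θ_3 = V_3·sin θ₁/V₁.
sin θ_3 = 1110 × sin 8.2° / 569 = 0.2782.
θ_3 = 16.16° from the vertical.

16.2°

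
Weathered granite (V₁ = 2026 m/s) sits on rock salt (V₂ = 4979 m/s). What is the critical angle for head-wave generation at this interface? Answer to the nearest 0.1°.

24.0°

At critical incidence the refracted ray runs along the interface (θ₂ = 90°), so sin θ_c = V₁/V₂.
θ_c = arcsin(2026/4979) = arcsin 0.4069 = 24.01°.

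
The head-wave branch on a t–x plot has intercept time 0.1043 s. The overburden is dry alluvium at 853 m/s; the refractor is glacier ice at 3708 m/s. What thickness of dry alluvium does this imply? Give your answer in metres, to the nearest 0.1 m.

45.7 m

h = tᵢ·V₁·V₂ / (2·√(V₂²−V₁²)).
√(V₂²−V₁²) = √(3708² − 853²) = 3608.6 m/s.
h = 0.1043 s × 853 × 3708 / (2 × 3608.6) = 45.71 m.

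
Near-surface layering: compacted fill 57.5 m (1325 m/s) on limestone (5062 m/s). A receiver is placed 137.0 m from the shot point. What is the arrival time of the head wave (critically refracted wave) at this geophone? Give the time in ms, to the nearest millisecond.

111 ms

θ_c = arcsin(V₁/V₂) = arcsin(1325/5062) = 15.17°, cos θ_c = 0.9651.
Intercept time tᵢ = 2h cos θ_c / V₁ = 2·57.5·0.9651/1325 = 0.08377 s.
t = x/V₂ + tᵢ = 137.0/5062 + 0.08377 = 0.11083 s.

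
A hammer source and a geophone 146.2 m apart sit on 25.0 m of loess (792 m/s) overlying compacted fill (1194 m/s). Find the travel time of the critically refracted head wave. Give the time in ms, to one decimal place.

169.7 ms

t = x/V₂ + 2h·√(V₂²−V₁²)/(V₁V₂).
√(V₂²−V₁²) = √(1194²−792²) = 893.5 m/s; delay term = 2·25.0·893.5/(792·1194) = 0.04724 s.
t = 146.2/1194 + 0.04724 = 0.16969 s.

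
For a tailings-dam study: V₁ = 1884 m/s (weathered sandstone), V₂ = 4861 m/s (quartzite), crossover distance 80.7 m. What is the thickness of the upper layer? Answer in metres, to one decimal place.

26.8 m

h = (x_cross/2)·√((V₂−V₁)/(V₂+V₁)).
(V₂−V₁)/(V₂+V₁) = (4861−1884)/(4861+1884) = 0.4414; √ = 0.6644.
h = (80.7/2)·0.6644 = 26.81 m.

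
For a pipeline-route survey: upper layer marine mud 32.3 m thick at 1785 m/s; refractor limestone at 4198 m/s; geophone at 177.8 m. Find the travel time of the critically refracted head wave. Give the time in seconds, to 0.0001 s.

θ_c = arcsin(V₁/V₂) = arcsin(1785/4198) = 25.16°, cos θ_c = 0.9051.
Intercept time tᵢ = 2h cos θ_c / V₁ = 2·32.3·0.9051/1785 = 0.03276 s.
t = x/V₂ + tᵢ = 177.8/4198 + 0.03276 = 0.07511 s.

0.0751 s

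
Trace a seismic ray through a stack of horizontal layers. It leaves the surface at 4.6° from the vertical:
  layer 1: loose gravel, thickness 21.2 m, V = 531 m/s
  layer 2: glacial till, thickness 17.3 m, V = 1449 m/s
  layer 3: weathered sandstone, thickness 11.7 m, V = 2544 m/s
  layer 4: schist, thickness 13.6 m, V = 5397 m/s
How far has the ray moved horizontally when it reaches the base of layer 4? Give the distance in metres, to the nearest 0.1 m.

29.6 m

Apply Snell's law at each interface; in layer i the horizontal offset is hᵢ·tan θᵢ.
Layer 1: θ = 4.60°; offset = 21.2·tan 4.60° = 1.706 m.
Layer 2: sin θ = 1449·sin 4.6°/531 = 0.2188, θ = 12.64°; offset = 17.3·tan 12.64° = 3.880 m.
Layer 3: sin θ = 2544·sin 4.6°/531 = 0.3842, θ = 22.60°; offset = 11.7·tan 22.60° = 4.869 m.
Layer 4: sin θ = 5397·sin 4.6°/531 = 0.8151, θ = 54.60°; offset = 13.6·tan 54.60° = 19.137 m.
Summing the layer offsets gives 29.592 m.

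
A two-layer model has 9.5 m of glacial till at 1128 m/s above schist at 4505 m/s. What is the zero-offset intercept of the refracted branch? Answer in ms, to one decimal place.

16.3 ms

tᵢ = 2h·√(V₂²−V₁²)/(V₁V₂).
√(V₂²−V₁²) = √(4505²−1128²) = 4361.5 m/s.
tᵢ = 2·9.5·4361.5/(1128·4505) = 0.01631 s.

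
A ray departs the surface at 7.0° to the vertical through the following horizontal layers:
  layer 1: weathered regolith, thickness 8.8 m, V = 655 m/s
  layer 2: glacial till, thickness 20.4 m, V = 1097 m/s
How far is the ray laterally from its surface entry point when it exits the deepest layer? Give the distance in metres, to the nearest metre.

5 m

Ray parameter p = sin 7.0° / 655 m/s = 1.8606e-04 s/m.
Layer 1: θ = 7.00°; offset = 8.8·tan 7.00° = 1.081 m.
Layer 2: sin θ = p·1097 = 0.2041 → θ = 11.78°; offset = 20.4·tan 11.78° = 4.253 m.
Total horizontal offset = 5.334 m.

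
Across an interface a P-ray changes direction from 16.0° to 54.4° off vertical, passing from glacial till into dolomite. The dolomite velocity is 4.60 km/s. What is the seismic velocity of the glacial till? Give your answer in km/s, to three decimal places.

Snell's law: sin 16.0°/V₁ = sin 54.4°/V₂.
V₁ = V₂·sin 16.0°/sin 54.4° = 4.60 × 0.3390 = 1.559 km/s.

1.559 km/s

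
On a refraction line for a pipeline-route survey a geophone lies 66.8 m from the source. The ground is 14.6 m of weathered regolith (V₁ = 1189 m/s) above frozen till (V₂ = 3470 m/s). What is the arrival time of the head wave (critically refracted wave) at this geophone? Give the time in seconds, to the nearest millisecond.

θ_c = arcsin(V₁/V₂) = arcsin(1189/3470) = 20.04°, cos θ_c = 0.9395.
Intercept time tᵢ = 2h cos θ_c / V₁ = 2·14.6·0.9395/1189 = 0.02307 s.
t = x/V₂ + tᵢ = 66.8/3470 + 0.02307 = 0.04232 s.

0.042 s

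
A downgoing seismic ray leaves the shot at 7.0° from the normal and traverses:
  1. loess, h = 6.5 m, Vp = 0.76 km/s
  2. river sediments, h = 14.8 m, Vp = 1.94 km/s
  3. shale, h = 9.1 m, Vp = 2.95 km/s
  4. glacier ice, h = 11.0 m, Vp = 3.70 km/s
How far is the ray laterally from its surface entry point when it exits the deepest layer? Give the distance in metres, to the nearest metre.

p = sin θ₁/V₁ = sin 7.0°/0.76 = 1.6035e-01 s/km is conserved through the stack.
Layer 1: θ = 7.00°; offset = 6.5·tan 7.00° = 0.798 m.
Layer 2: sin θ = p·1.94 = 0.3111 → θ = 18.12°; offset = 14.8·tan 18.12° = 4.844 m.
Layer 3: sin θ = p·2.95 = 0.4730 → θ = 28.23°; offset = 9.1·tan 28.23° = 4.886 m.
Layer 4: sin θ = p·3.70 = 0.5933 → θ = 36.39°; offset = 11.0·tan 36.39° = 8.108 m.
Total horizontal offset = 18.636 m.

19 m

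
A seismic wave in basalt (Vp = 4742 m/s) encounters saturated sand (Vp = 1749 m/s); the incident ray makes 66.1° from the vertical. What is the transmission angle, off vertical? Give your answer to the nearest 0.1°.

sin θ₁/V₁ = sin θ₂/V₂ ⇒ sin θ₂ = 1749·sin 66.1°/4742 = 1749·0.9143/4742 = 0.3372.
θ₂ = sin⁻¹(0.3372) = 19.71° (from vertical).

19.7°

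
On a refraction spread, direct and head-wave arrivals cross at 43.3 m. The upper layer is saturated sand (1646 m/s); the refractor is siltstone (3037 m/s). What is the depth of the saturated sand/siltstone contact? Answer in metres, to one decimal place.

11.8 m

h = (x_cross/2)·√((V₂−V₁)/(V₂+V₁)).
(V₂−V₁)/(V₂+V₁) = (3037−1646)/(3037+1646) = 0.2970; √ = 0.5450.
h = (43.3/2)·0.5450 = 11.80 m.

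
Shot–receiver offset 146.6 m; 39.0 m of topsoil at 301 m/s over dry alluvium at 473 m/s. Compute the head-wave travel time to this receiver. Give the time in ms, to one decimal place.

509.8 ms

θ_c = arcsin(V₁/V₂) = arcsin(301/473) = 39.52°, cos θ_c = 0.7714.
Intercept time tᵢ = 2h cos θ_c / V₁ = 2·39.0·0.7714/301 = 0.19989 s.
t = x/V₂ + tᵢ = 146.6/473 + 0.19989 = 0.50983 s.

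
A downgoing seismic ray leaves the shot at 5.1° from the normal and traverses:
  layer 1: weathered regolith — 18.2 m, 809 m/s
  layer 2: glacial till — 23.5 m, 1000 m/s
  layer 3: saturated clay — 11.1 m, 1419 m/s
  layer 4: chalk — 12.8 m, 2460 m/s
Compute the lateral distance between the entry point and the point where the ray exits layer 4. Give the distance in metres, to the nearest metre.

Ray parameter p = sin 5.1° / 809 m/s = 1.0988e-04 s/m.
Layer 1: θ = 5.10°; offset = 18.2·tan 5.10° = 1.624 m.
Layer 2: sin θ = p·1000 = 0.1099 → θ = 6.31°; offset = 23.5·tan 6.31° = 2.598 m.
Layer 3: sin θ = p·1419 = 0.1559 → θ = 8.97°; offset = 11.1·tan 8.97° = 1.752 m.
Layer 4: sin θ = p·2460 = 0.2703 → θ = 15.68°; offset = 12.8·tan 15.68° = 3.594 m.
Total horizontal offset = 9.568 m.

10 m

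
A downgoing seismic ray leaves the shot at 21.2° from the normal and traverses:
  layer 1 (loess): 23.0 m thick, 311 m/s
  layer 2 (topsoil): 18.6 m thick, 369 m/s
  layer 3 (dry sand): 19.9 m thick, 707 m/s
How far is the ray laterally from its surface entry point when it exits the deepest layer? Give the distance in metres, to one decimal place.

46.5 m

Ray parameter p = sin 21.2° / 311 m/s = 1.1628e-03 s/m.
Layer 1: θ = 21.20°; offset = 23.0·tan 21.20° = 8.921 m.
Layer 2: sin θ = p·369 = 0.4291 → θ = 25.41°; offset = 18.6·tan 25.41° = 8.835 m.
Layer 3: sin θ = p·707 = 0.8221 → θ = 55.29°; offset = 19.9·tan 55.29° = 28.733 m.
Σ offsets = 46.489 m.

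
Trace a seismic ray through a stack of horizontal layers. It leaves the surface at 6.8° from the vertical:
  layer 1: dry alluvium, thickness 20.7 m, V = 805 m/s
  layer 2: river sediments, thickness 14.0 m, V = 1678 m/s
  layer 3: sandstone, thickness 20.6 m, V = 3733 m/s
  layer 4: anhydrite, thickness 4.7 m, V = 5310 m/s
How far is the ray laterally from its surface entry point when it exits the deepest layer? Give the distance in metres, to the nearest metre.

Apply Snell's law at each interface; in layer i the horizontal offset is hᵢ·tan θᵢ.
Layer 1: θ = 6.80°; offset = 20.7·tan 6.80° = 2.468 m.
Layer 2: sin θ = 1678·sin 6.8°/805 = 0.2468, θ = 14.29°; offset = 14.0·tan 14.29° = 3.566 m.
Layer 3: sin θ = 3733·sin 6.8°/805 = 0.5491, θ = 33.30°; offset = 20.6·tan 33.30° = 13.533 m.
Layer 4: sin θ = 5310·sin 6.8°/805 = 0.7810, θ = 51.35°; offset = 4.7·tan 51.35° = 5.878 m.
Total horizontal offset = 25.445 m.

25 m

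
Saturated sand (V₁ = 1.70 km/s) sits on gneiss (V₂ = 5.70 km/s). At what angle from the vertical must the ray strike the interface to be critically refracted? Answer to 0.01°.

At critical incidence the refracted ray runs along the interface (θ₂ = 90°), so sin θ_c = V₁/V₂.
θ_c = arcsin(1.70/5.70) = arcsin 0.2982 = 17.35°.

17.35°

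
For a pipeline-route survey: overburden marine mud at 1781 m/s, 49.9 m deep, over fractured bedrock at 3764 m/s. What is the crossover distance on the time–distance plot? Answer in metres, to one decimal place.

x_cross = 2h·√((V₂+V₁)/(V₂−V₁)).
(V₂+V₁)/(V₂−V₁) = (3764+1781)/(3764−1781) = 2.7963; √ = 1.6722.
x_cross = 2·49.9·1.6722 = 166.89 m.

166.9 m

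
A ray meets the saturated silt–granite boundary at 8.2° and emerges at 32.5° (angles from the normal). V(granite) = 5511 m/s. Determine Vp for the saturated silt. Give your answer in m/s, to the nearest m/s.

1463 m/s

Snell's law: sin 8.2°/V₁ = sin 32.5°/V₂.
V₁ = V₂·sin 8.2°/sin 32.5° = 5511 × 0.2655 = 1462.92 m/s.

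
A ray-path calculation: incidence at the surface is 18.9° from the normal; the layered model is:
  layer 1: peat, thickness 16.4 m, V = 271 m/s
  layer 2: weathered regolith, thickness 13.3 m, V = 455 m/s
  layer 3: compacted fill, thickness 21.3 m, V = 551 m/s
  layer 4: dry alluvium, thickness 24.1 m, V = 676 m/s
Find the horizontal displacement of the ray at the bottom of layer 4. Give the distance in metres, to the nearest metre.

66 m

p = sin θ₁/V₁ = sin 18.9°/271 = 1.1953e-03 s/m is conserved through the stack.
Layer 1: θ = 18.90°; offset = 16.4·tan 18.90° = 5.615 m.
Layer 2: sin θ = p·455 = 0.5438 → θ = 32.95°; offset = 13.3·tan 32.95° = 8.619 m.
Layer 3: sin θ = p·551 = 0.6586 → θ = 41.19°; offset = 21.3·tan 41.19° = 18.642 m.
Layer 4: sin θ = p·676 = 0.8080 → θ = 53.90°; offset = 24.1·tan 53.90° = 33.051 m.
Summing the layer offsets gives 65.927 m.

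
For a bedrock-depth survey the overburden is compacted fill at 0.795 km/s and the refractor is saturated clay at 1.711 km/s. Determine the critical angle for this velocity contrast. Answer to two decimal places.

27.69°

Critical incidence: sin θ_c = V₁/V₂ = 0.795/1.711 = 0.4646.
θ_c = arcsin 0.4646 = 27.69°.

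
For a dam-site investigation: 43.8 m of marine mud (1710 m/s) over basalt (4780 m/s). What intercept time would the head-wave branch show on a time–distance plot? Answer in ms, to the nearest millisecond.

θ_c = arcsin(V₁/V₂) = arcsin(1710/4780) = 20.96°; cos θ_c = 0.9338.
tᵢ = 2h·cos θ_c / V₁ = 2·43.8·0.9338 / 1710 = 0.04784 s.

48 ms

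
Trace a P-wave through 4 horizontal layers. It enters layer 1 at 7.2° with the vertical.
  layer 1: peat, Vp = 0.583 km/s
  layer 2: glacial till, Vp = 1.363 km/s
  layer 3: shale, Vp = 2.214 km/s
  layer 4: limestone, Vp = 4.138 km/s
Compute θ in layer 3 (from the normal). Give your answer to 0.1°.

28.4°

Snell's law across each interface conserves sin θ / V, so sin θ_3 = V_3·sin θ₁/V₁.
sin θ_3 = 2.214 × sin 7.2° / 0.583 = 0.4760.
θ_3 = 28.42° from the vertical.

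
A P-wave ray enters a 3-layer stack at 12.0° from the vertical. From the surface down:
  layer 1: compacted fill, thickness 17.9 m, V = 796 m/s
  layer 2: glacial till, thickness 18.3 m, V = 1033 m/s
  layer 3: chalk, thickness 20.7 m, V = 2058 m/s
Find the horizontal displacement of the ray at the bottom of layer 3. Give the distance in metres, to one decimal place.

22.1 m

Ray parameter p = sin 12.0° / 796 m/s = 2.6120e-04 s/m.
Layer 1: θ = 12.00°; offset = 17.9·tan 12.00° = 3.805 m.
Layer 2: sin θ = p·1033 = 0.2698 → θ = 15.65°; offset = 18.3·tan 15.65° = 5.128 m.
Layer 3: sin θ = p·2058 = 0.5375 → θ = 32.52°; offset = 20.7·tan 32.52° = 13.196 m.
Σ offsets = 22.128 m.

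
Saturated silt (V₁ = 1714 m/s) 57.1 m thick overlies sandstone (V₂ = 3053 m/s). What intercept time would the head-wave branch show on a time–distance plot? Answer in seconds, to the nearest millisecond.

θ_c = arcsin(V₁/V₂) = arcsin(1714/3053) = 34.15°; cos θ_c = 0.8275.
tᵢ = 2h·cos θ_c / V₁ = 2·57.1·0.8275 / 1714 = 0.05514 s.

0.055 s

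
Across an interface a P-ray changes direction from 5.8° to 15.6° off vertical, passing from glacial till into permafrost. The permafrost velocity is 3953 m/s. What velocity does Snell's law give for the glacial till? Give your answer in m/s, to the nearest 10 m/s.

sin 5.8° = 0.1011; sin 15.6° = 0.2689.
V₁ = V₂·(sin θ₁/sin θ₂) = 3953·(0.1011/0.2689) = 1485.48 m/s.

1490 m/s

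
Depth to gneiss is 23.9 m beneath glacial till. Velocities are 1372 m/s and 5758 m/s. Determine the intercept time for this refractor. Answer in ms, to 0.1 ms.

tᵢ = 2h·√(V₂²−V₁²)/(V₁V₂).
√(V₂²−V₁²) = √(5758²−1372²) = 5592.2 m/s.
tᵢ = 2·23.9·5592.2/(1372·5758) = 0.03384 s.

33.8 ms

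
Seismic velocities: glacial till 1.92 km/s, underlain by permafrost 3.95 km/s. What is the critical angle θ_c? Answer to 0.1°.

At critical incidence the refracted ray runs along the interface (θ₂ = 90°), so sin θ_c = V₁/V₂.
θ_c = arcsin(1.92/3.95) = arcsin 0.4861 = 29.08°.

29.1°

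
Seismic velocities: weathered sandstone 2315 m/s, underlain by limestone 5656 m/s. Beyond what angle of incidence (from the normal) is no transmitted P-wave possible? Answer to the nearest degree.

24°

At critical incidence the refracted ray runs along the interface (θ₂ = 90°), so sin θ_c = V₁/V₂.
θ_c = arcsin(2315/5656) = arcsin 0.4093 = 24.16°.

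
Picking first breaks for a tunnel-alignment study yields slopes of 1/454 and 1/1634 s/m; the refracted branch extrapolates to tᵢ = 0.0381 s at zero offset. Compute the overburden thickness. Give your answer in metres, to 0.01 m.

9.00 m

θ_c = arcsin(454/1634) = 16.13°; cos θ_c = 0.9606.
tᵢ = 2h cos θ_c/V₁ ⇒ h = tᵢ·V₁/(2 cos θ_c) = 0.0381·454/(2·0.9606) = 9.00 m.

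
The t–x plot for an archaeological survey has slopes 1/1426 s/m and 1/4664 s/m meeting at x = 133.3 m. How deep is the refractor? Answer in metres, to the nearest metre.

x_cross = 2h·√((V₂+V₁)/(V₂−V₁)) → h = x_cross / (2·√((V₂+V₁)/(V₂−V₁))).
√((V₂+V₁)/(V₂−V₁)) = √((4664+1426)/(4664−1426)) = 1.3714.
h = 133.3 / (2·1.3714) = 48.60 m.

49 m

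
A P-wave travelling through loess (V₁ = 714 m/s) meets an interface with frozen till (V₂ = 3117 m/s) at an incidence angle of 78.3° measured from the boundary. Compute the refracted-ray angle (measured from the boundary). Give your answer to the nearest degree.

Convert to the normal: θ₁ = 90° − 78.3° = 11.7°.
Snell's law: sin θ₂ = (V₂/V₁)·sin θ₁ = (3117/714)·sin 11.7° = 0.8853.
θ₂ = arcsin 0.8853 = 62.29° from the normal.
From the interface: 90° − 62.29° = 27.71°.

28°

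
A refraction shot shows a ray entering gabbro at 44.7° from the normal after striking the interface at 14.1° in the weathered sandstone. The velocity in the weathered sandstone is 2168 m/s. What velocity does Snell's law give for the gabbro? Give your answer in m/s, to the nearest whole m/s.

sin 14.1° = 0.2436; sin 44.7° = 0.7034.
V₂ = V₁·(sin θ₂/sin θ₁) = 2168·(0.7034/0.2436) = 6259.71 m/s.

6260 m/s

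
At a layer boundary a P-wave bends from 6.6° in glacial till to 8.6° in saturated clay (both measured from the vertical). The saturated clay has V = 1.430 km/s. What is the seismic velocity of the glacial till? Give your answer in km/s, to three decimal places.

1.099 km/s

Snell's law: sin 6.6°/V₁ = sin 8.6°/V₂.
V₁ = V₂·sin 6.6°/sin 8.6° = 1.430 × 0.7686 = 1.099 km/s.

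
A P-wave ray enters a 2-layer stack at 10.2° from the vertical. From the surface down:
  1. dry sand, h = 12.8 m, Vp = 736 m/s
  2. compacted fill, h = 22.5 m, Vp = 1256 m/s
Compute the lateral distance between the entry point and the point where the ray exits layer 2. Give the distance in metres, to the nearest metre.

Apply Snell's law at each interface; in layer i the horizontal offset is hᵢ·tan θᵢ.
Layer 1: θ = 10.20°; offset = 12.8·tan 10.20° = 2.303 m.
Layer 2: sin θ = 1256·sin 10.2°/736 = 0.3022, θ = 17.59°; offset = 22.5·tan 17.59° = 7.133 m.
Σ offsets = 9.436 m.

9 m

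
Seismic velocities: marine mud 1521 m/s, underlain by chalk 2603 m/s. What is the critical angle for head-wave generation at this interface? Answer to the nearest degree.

Critical incidence: sin θ_c = V₁/V₂ = 1521/2603 = 0.5843.
θ_c = arcsin 0.5843 = 35.76°.

36°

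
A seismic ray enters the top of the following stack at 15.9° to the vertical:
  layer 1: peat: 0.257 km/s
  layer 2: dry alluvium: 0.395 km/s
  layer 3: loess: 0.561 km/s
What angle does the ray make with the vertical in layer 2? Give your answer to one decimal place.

Snell's law across each interface conserves sin θ / V, so sin θ_2 = V_2·sin θ₁/V₁.
sin θ_2 = 0.395 × sin 15.9° / 0.257 = 0.4211.
θ_2 = 24.90° from the vertical.

24.9°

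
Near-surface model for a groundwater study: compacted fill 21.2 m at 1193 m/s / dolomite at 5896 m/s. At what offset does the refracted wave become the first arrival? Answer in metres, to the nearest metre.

52 m

θ_c = arcsin(1193/5896) = 11.67°, so cos θ_c = 0.9793 and tᵢ = 2h cos θ_c/V₁ = 0.0348 s.
At crossover x/V₁ = x/V₂ + tᵢ ⇒ x = tᵢ/(1/V₁ − 1/V₂) = 0.03481/(8.3822e-04 − 1.6961e-04) = 52.06 m.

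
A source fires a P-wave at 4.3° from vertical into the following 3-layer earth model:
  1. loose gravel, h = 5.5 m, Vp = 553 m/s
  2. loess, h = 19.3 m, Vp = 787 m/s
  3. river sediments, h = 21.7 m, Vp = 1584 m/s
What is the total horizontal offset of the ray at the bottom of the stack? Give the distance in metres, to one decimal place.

Ray parameter p = sin 4.3° / 553 m/s = 1.3559e-04 s/m.
Layer 1: θ = 4.30°; offset = 5.5·tan 4.30° = 0.414 m.
Layer 2: sin θ = p·787 = 0.1067 → θ = 6.13°; offset = 19.3·tan 6.13° = 2.071 m.
Layer 3: sin θ = p·1584 = 0.2148 → θ = 12.40°; offset = 21.7·tan 12.40° = 4.772 m.
Σ offsets = 7.257 m.

7.3 m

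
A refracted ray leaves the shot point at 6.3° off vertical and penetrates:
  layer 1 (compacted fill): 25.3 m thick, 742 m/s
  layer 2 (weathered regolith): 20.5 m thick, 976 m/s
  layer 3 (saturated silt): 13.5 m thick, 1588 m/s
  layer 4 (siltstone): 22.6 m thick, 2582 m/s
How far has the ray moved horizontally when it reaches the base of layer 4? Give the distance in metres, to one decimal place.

Ray parameter p = sin 6.3° / 742 m/s = 1.4789e-04 s/m.
Layer 1: θ = 6.30°; offset = 25.3·tan 6.30° = 2.793 m.
Layer 2: sin θ = p·976 = 0.1443 → θ = 8.30°; offset = 20.5·tan 8.30° = 2.990 m.
Layer 3: sin θ = p·1588 = 0.2348 → θ = 13.58°; offset = 13.5·tan 13.58° = 3.262 m.
Layer 4: sin θ = p·2582 = 0.3819 → θ = 22.45°; offset = 22.6·tan 22.45° = 9.337 m.
Total horizontal offset = 18.383 m.

18.4 m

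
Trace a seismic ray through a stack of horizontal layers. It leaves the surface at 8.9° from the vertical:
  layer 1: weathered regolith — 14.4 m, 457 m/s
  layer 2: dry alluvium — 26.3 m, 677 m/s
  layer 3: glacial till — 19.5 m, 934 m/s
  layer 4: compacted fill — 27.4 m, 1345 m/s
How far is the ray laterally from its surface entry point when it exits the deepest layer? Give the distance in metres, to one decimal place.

Ray parameter p = sin 8.9° / 457 m/s = 3.3853e-04 s/m.
Layer 1: θ = 8.90°; offset = 14.4·tan 8.90° = 2.255 m.
Layer 2: sin θ = p·677 = 0.2292 → θ = 13.25°; offset = 26.3·tan 13.25° = 6.192 m.
Layer 3: sin θ = p·934 = 0.3162 → θ = 18.43°; offset = 19.5·tan 18.43° = 6.499 m.
Layer 4: sin θ = p·1345 = 0.4553 → θ = 27.09°; offset = 27.4·tan 27.09° = 14.013 m.
Σ offsets = 28.960 m.

29.0 m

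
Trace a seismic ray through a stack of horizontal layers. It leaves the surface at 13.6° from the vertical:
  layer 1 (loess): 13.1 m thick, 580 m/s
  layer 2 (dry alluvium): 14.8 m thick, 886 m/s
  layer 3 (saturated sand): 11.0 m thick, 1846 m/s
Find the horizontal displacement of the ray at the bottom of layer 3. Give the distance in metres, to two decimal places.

p = sin θ₁/V₁ = sin 13.6°/580 = 4.0542e-04 s/m is conserved through the stack.
Layer 1: θ = 13.60°; offset = 13.1·tan 13.60° = 3.1692 m.
Layer 2: sin θ = p·886 = 0.3592 → θ = 21.05°; offset = 14.8·tan 21.05° = 5.6963 m.
Layer 3: sin θ = p·1846 = 0.7484 → θ = 48.45°; offset = 11.0·tan 48.45° = 12.4123 m.
Σ offsets = 21.2778 m.

21.28 m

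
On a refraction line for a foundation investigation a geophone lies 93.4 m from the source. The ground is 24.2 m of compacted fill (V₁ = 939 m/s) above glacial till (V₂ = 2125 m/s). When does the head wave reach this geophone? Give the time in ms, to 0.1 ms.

t = x/V₂ + 2h·√(V₂²−V₁²)/(V₁V₂).
√(V₂²−V₁²) = √(2125²−939²) = 1906.3 m/s; delay term = 2·24.2·1906.3/(939·2125) = 0.04624 s.
t = 93.4/2125 + 0.04624 = 0.09019 s.

90.2 ms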